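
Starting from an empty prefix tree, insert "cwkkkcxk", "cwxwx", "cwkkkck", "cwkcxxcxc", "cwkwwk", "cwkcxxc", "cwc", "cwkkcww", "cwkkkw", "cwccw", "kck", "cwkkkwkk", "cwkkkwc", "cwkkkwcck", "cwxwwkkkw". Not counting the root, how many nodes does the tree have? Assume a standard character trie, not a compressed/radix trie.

41

Insert word by word; a character creates a node only if that edge doesn't already exist:
  "cwkkkcxk" → 8 new (c, w, k, k, k, c, x, k)
  "cwxwx" → prefix "cw" already present; 3 new (x, w, x)
  "cwkkkck" → prefix "cwkkkc" already present; 1 new (k)
  "cwkcxxcxc" → prefix "cwk" already present; 6 new (c, x, x, c, x, c)
  "cwkwwk" → prefix "cwk" already present; 3 new (w, w, k)
  "cwkcxxc" → prefix "cwkcxxc" already present; 0 new (none)
  "cwc" → prefix "cw" already present; 1 new (c)
  "cwkkcww" → prefix "cwkk" already present; 3 new (c, w, w)
  "cwkkkw" → prefix "cwkkk" already present; 1 new (w)
  "cwccw" → prefix "cwc" already present; 2 new (c, w)
  "kck" → 3 new (k, c, k)
  "cwkkkwkk" → prefix "cwkkkw" already present; 2 new (k, k)
  "cwkkkwc" → prefix "cwkkkw" already present; 1 new (c)
  "cwkkkwcck" → prefix "cwkkkwc" already present; 2 new (c, k)
  "cwxwwkkkw" → prefix "cwxw" already present; 5 new (w, k, k, k, w)
Total nodes = 8 + 3 + 1 + 6 + 3 + 0 + 1 + 3 + 1 + 2 + 3 + 2 + 1 + 2 + 5 = 41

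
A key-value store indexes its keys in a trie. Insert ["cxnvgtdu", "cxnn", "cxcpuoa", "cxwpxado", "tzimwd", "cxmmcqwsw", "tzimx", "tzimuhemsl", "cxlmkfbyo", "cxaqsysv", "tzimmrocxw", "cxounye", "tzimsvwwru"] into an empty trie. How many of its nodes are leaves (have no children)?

Leaves are exactly the stored words that no other stored word extends.
Those words: "cxaqsysv", "cxcpuoa", "cxlmkfbyo", "cxmmcqwsw", "cxnn", "cxnvgtdu", "cxounye", "cxwpxado", "tzimmrocxw", "tzimsvwwru", "tzimuhemsl", "tzimwd", "tzimx"
Leaf count: 13

13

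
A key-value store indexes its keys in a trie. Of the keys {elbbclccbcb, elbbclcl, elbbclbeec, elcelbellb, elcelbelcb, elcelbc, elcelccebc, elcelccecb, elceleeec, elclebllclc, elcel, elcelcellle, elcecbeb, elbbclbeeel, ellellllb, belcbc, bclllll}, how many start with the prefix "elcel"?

8

Filter for entries beginning with "elcel":
Words under "elcel": elcel, elcelbc, elcelbelcb, elcelbellb, elcelccebc, elcelccecb, elcelcellle, elceleeec
Count: 8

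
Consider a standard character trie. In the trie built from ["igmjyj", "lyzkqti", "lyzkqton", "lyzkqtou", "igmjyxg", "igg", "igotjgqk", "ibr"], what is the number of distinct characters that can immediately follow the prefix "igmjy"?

2

Walk "igmjy" from the root, arriving at one node.
Characters that immediately follow "igmjy" among the stored strings: {j, x}.
That node has 2 child edges.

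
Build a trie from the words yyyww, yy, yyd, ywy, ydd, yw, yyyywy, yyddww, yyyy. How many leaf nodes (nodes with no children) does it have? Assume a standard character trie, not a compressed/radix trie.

5

Leaves are exactly the stored words that no other stored word extends.
Those words: "ydd", "ywy", "yyddww", "yyyww", "yyyywy"
Leaf count: 5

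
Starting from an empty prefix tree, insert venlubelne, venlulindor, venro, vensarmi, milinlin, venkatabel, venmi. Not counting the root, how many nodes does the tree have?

40

Insert word by word; a character creates a node only if that edge doesn't already exist:
  "venlubelne" → 10 new (v, e, n, l, u, b, e, l, n, e)
  "venlulindor" → prefix "venlu" already present; 6 new (l, i, n, d, o, r)
  "venro" → prefix "ven" already present; 2 new (r, o)
  "vensarmi" → prefix "ven" already present; 5 new (s, a, r, m, i)
  "milinlin" → 8 new (m, i, l, i, n, l, i, n)
  "venkatabel" → prefix "ven" already present; 7 new (k, a, t, a, b, e, l)
  "venmi" → prefix "ven" already present; 2 new (m, i)
Total nodes = 10 + 6 + 2 + 5 + 8 + 7 + 2 = 40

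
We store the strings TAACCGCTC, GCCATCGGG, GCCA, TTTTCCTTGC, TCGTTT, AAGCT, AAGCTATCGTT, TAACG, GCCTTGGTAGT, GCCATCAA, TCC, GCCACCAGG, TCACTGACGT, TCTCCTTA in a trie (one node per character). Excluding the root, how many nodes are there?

74

Count nodes per top-level branch (shared prefixes stored once):
  'A'-branch (AAGCT, AAGCTATCGTT): 11 nodes
  'G'-branch (GCCA, GCCACCAGG, GCCATCAA, GCCATCGGG, GCCTTGGTAGT): 24 nodes
  'T'-branch (TAACCGCTC, TAACG, TCACTGACGT, TCC, TCGTTT, TCTCCTTA, TTTTCCTTGC): 39 nodes
Sum: 74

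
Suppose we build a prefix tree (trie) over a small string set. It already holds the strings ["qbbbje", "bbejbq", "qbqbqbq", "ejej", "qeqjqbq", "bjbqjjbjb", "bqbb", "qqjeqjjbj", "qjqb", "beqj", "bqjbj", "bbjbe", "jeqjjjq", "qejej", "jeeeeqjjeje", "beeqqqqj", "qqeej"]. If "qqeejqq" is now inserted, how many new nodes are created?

2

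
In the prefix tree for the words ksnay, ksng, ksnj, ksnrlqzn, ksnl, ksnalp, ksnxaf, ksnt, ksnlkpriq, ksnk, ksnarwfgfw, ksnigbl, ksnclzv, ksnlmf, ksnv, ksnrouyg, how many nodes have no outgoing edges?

Leaves are exactly the stored words that no other stored word extends.
Those words: "ksnalp", "ksnarwfgfw", "ksnay", "ksnclzv", "ksng", "ksnigbl", "ksnj", "ksnk", "ksnlkpriq", "ksnlmf", "ksnrlqzn", "ksnrouyg", "ksnt", "ksnv", "ksnxaf"
Leaf count: 15

15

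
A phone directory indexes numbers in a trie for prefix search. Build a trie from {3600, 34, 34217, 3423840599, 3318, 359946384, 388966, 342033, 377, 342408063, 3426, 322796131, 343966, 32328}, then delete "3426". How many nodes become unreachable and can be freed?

1

A node on "3426"'s path can go only if nothing else ends at it or branches off below it.
The suffix "6" (1 node) is used only by "3426"; the node for "342" still has the child "1", so pruning stops there.
Nodes removed: 1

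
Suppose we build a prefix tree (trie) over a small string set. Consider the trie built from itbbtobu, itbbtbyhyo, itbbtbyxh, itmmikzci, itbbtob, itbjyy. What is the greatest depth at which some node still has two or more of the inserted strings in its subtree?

The deepest shared node is where two words last agree before diverging.
e.g. "itbbtbyhyo" and "itbbtbyxh" share the prefix "itbbtby" of length 7; no pair shares a longer one.
Longest shared-prefix length: 7

7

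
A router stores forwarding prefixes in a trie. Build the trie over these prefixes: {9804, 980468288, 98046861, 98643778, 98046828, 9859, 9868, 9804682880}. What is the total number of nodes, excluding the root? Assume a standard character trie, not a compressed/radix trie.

For each word, the new-node count is its length minus the longest prefix already in the trie:
  "9804" → 4 new (9, 8, 0, 4)
  "980468288" → prefix "9804" already present; 5 new (6, 8, 2, 8, 8)
  "98046861" → prefix "980468" already present; 2 new (6, 1)
  "98643778" → prefix "98" already present; 6 new (6, 4, 3, 7, 7, 8)
  "98046828" → prefix "98046828" already present; 0 new (none)
  "9859" → prefix "98" already present; 2 new (5, 9)
  "9868" → prefix "986" already present; 1 new (8)
  "9804682880" → prefix "980468288" already present; 1 new (0)
Total nodes = 4 + 5 + 2 + 6 + 0 + 2 + 1 + 1 = 21

21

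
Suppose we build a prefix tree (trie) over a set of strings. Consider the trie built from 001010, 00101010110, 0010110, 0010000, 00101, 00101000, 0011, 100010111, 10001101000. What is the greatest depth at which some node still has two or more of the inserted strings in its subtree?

6

The deepest shared node is where two words last agree before diverging.
"001010" and "00101000" agree on "001010" (6 characters) before diverging; nothing deeper is shared.
Longest shared-prefix length: 6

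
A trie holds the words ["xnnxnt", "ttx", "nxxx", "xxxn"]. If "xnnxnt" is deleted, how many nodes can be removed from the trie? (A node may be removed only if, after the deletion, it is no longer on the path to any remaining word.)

5

A node on "xnnxnt"'s path can go only if nothing else ends at it or branches off below it.
The suffix "nnxnt" (5 nodes) is used only by "xnnxnt"; the node for "x" still has the child "x", so pruning stops there.
Nodes removed: 5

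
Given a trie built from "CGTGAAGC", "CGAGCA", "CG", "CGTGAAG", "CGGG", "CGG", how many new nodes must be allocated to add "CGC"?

The longest prefix of "CGC" already in the trie is "CG" (length 2).
Each of the 1 remaining characters creates one node.

1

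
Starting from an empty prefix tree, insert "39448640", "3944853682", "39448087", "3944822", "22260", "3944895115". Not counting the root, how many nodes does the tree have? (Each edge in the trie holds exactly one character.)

Trie structure (* marks end of a word):
(root)
├─ 2
│  └─ 2
│     └─ 2
│        └─ 6
│           └─ 0 *
└─ 3
   └─ 9
      └─ 4
         └─ 4
            └─ 8
               ├─ 0
               │  └─ 8
               │     └─ 7 *
               ├─ 2
               │  └─ 2 *
               ├─ 5
               │  └─ 3
               │     └─ 6
               │        └─ 8
               │           └─ 2 *
               ├─ 6
               │  └─ 4
               │     └─ 0 *
               └─ 9
                  └─ 5
                     └─ 1
                        └─ 1
                           └─ 5 *
Counting every labelled node above: 28.

28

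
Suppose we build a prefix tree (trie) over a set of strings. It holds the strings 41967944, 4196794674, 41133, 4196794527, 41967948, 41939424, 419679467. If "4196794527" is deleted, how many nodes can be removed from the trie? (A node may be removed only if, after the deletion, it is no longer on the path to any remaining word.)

3

Walk "4196794527" from the leaf back toward the root, removing each node that no remaining word uses.
The suffix "527" (3 nodes) is used only by "4196794527"; the node for "4196794" still has the child "4", so pruning stops there.
Nodes removed: 3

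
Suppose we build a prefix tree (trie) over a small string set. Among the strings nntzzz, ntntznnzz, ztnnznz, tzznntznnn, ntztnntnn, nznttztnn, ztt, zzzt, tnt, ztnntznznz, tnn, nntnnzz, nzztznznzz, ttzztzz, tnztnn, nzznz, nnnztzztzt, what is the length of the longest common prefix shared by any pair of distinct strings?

Look for the deepest trie node that still has at least two words in its subtree.
"ztnntznznz" and "ztnnznz" agree on "ztnn" (4 characters) before diverging; nothing deeper is shared.
Longest shared-prefix length: 4

4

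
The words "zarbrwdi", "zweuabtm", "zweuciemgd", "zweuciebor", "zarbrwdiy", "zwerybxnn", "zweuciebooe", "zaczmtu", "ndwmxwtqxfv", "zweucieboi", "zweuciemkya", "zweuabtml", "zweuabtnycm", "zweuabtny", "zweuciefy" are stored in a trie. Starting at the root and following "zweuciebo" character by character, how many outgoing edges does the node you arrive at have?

Walk "zweuciebo" from the root, arriving at one node.
Characters that immediately follow "zweuciebo" among the stored strings: {i, o, r}.
That node has 3 child edges.

3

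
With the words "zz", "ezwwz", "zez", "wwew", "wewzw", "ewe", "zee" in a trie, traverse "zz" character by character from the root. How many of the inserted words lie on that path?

1

Walk "zz" from the root; an end-of-word marker is hit whenever a stored word is a prefix of "zz".
Prefixes of the query that are stored words: "zz"
Count: 1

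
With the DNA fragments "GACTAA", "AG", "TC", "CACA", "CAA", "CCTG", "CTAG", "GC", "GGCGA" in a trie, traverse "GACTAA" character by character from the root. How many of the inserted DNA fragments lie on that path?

Traverse "GACTAA" character by character; count nodes along the way that are marked as word ends.
Prefixes of the query that are stored words: "GACTAA"
Count: 1

1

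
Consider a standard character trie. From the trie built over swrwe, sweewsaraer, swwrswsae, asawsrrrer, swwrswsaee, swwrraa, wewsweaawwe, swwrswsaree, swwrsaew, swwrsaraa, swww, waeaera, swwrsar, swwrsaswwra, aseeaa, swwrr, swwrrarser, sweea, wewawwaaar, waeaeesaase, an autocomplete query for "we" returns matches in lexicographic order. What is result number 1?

wewawwaaar

Words with prefix "we", in lexicographic order: "wewawwaaar", "wewsweaawwe"
Position 1: wewawwaaar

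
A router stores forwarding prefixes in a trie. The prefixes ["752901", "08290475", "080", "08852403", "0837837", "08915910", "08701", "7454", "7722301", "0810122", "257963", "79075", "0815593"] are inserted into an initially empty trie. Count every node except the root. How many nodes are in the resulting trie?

For each word, the new-node count is its length minus the longest prefix already in the trie:
  "752901" → 6 new (7, 5, 2, 9, 0, 1)
  "08290475" → 8 new (0, 8, 2, 9, 0, 4, 7, 5)
  "080" → prefix "08" already present; 1 new (0)
  "08852403" → prefix "08" already present; 6 new (8, 5, 2, 4, 0, 3)
  "0837837" → prefix "08" already present; 5 new (3, 7, 8, 3, 7)
  "08915910" → prefix "08" already present; 6 new (9, 1, 5, 9, 1, 0)
  "08701" → prefix "08" already present; 3 new (7, 0, 1)
  "7454" → prefix "7" already present; 3 new (4, 5, 4)
  "7722301" → prefix "7" already present; 6 new (7, 2, 2, 3, 0, 1)
  "0810122" → prefix "08" already present; 5 new (1, 0, 1, 2, 2)
  "257963" → 6 new (2, 5, 7, 9, 6, 3)
  "79075" → prefix "7" already present; 4 new (9, 0, 7, 5)
  "0815593" → prefix "081" already present; 4 new (5, 5, 9, 3)
Total nodes = 6 + 8 + 1 + 6 + 5 + 6 + 3 + 3 + 6 + 5 + 6 + 4 + 4 = 63

63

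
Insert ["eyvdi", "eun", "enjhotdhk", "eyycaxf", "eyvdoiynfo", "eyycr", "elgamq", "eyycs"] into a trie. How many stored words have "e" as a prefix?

Traverse to the node for "e", then collect every word in that subtree.
Words under "e": elgamq, enjhotdhk, eun, eyvdi, eyvdoiynfo, eyycaxf, eyycr, eyycs
Count: 8

8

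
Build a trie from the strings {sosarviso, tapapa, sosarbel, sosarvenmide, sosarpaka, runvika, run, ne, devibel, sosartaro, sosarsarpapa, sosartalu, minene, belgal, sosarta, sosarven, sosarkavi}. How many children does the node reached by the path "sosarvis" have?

The children of the "sosarvis" node are the distinct next characters among strings starting with "sosarvis".
Characters that immediately follow "sosarvis" among the stored strings: {o}.
That node has 1 child edge.

1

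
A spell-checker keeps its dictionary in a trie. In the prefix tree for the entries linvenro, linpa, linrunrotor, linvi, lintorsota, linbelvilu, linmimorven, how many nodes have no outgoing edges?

7

Leaves are exactly the stored words that no other stored word extends.
Those words: "linbelvilu", "linmimorven", "linpa", "linrunrotor", "lintorsota", "linvenro", "linvi"
Leaf count: 7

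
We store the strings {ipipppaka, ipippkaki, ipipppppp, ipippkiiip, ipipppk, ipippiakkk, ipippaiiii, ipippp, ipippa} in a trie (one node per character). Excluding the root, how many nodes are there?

31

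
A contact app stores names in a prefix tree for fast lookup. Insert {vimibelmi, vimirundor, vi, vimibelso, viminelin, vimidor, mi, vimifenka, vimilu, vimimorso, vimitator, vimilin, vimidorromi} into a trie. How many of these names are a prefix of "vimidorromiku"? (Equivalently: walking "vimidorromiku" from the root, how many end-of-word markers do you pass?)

3

Walk "vimidorromiku" from the root; an end-of-word marker is hit whenever a stored word is a prefix of "vimidorromiku".
Prefixes of the query that are stored words: "vi", "vimidor", "vimidorromi"
Count: 3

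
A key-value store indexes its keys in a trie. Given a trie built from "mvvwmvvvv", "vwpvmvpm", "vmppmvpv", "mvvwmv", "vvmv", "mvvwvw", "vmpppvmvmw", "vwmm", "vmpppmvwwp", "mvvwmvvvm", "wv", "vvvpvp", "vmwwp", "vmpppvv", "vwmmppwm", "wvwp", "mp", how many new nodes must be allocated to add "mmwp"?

3

"m" is already a path in the trie; the remaining "mwp" must be added.
New nodes needed: |"mmwp"| − 1 = 4 − 1 = 3.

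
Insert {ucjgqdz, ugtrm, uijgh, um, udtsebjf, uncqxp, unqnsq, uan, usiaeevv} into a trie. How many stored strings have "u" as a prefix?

Filter for entries beginning with "u":
Words under "u": uan, ucjgqdz, udtsebjf, ugtrm, uijgh, um, uncqxp, unqnsq, usiaeevv
Count: 9

9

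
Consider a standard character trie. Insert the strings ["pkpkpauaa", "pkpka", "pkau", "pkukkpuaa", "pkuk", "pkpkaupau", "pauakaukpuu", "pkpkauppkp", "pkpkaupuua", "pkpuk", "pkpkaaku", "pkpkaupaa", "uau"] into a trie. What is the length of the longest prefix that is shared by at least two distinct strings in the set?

8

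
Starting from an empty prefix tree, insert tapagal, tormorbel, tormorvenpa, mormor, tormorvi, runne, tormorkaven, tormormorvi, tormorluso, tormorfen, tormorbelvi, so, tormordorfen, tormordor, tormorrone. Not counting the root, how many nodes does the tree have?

63

Insert word by word; a character creates a node only if that edge doesn't already exist:
  "tapagal" → 7 new (t, a, p, a, g, a, l)
  "tormorbel" → prefix "t" already present; 8 new (o, r, m, o, r, b, e, l)
  "tormorvenpa" → prefix "tormor" already present; 5 new (v, e, n, p, a)
  "mormor" → 6 new (m, o, r, m, o, r)
  "tormorvi" → prefix "tormorv" already present; 1 new (i)
  "runne" → 5 new (r, u, n, n, e)
  "tormorkaven" → prefix "tormor" already present; 5 new (k, a, v, e, n)
  "tormormorvi" → prefix "tormor" already present; 5 new (m, o, r, v, i)
  "tormorluso" → prefix "tormor" already present; 4 new (l, u, s, o)
  "tormorfen" → prefix "tormor" already present; 3 new (f, e, n)
  "tormorbelvi" → prefix "tormorbel" already present; 2 new (v, i)
  "so" → 2 new (s, o)
  "tormordorfen" → prefix "tormor" already present; 6 new (d, o, r, f, e, n)
  "tormordor" → prefix "tormordor" already present; 0 new (none)
  "tormorrone" → prefix "tormor" already present; 4 new (r, o, n, e)
Total nodes = 7 + 8 + 5 + 6 + 1 + 5 + 5 + 5 + 4 + 3 + 2 + 2 + 6 + 0 + 4 = 63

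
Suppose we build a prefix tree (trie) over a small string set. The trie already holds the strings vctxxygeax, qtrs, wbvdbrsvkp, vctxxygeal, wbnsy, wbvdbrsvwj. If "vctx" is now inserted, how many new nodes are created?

0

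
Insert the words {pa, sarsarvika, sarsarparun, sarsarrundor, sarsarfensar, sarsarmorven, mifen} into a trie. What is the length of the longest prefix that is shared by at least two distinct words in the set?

6

Look for the deepest trie node that still has at least two words in its subtree.
e.g. "sarsarfensar" and "sarsarmorven" share the prefix "sarsar" of length 6; no pair shares a longer one.
Longest shared-prefix length: 6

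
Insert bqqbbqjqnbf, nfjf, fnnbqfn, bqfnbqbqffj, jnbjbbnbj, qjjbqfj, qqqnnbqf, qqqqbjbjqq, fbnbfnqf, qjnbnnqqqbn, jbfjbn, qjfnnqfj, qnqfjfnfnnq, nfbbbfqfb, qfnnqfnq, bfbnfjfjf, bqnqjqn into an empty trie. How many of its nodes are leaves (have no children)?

17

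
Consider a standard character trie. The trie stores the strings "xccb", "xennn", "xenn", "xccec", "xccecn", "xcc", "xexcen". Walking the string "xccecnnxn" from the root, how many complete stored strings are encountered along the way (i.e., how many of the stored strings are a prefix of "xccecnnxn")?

3

Traverse "xccecnnxn" character by character; count nodes along the way that are marked as word ends.
Prefixes of the query that are stored words: "xcc", "xccec", "xccecn"
Count: 3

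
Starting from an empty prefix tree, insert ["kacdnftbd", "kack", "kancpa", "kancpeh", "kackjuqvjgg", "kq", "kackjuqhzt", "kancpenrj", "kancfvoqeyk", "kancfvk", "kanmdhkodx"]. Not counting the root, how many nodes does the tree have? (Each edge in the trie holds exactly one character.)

45

For each word, the new-node count is its length minus the longest prefix already in the trie:
  "kacdnftbd" → 9 new (k, a, c, d, n, f, t, b, d)
  "kack" → prefix "kac" already present; 1 new (k)
  "kancpa" → prefix "ka" already present; 4 new (n, c, p, a)
  "kancpeh" → prefix "kancp" already present; 2 new (e, h)
  "kackjuqvjgg" → prefix "kack" already present; 7 new (j, u, q, v, j, g, g)
  "kq" → prefix "k" already present; 1 new (q)
  "kackjuqhzt" → prefix "kackjuq" already present; 3 new (h, z, t)
  "kancpenrj" → prefix "kancpe" already present; 3 new (n, r, j)
  "kancfvoqeyk" → prefix "kanc" already present; 7 new (f, v, o, q, e, y, k)
  "kancfvk" → prefix "kancfv" already present; 1 new (k)
  "kanmdhkodx" → prefix "kan" already present; 7 new (m, d, h, k, o, d, x)
Total nodes = 9 + 1 + 4 + 2 + 7 + 1 + 3 + 3 + 7 + 1 + 7 = 45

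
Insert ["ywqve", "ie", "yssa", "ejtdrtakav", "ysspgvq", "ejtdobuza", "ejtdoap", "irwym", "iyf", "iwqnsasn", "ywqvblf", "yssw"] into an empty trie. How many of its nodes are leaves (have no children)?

12

Leaves are exactly the stored words that no other stored word extends.
Those words: "ejtdoap", "ejtdobuza", "ejtdrtakav", "ie", "irwym", "iwqnsasn", "iyf", "yssa", "ysspgvq", "yssw", "ywqvblf", "ywqve"
Leaf count: 12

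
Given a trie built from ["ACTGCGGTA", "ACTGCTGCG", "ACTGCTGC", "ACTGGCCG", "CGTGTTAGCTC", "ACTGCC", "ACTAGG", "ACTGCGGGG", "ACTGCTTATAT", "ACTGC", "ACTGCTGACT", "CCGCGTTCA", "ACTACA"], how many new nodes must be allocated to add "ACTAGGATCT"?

4

Walking "ACTAGGATCT" from the root, the first 6 characters ("ACTAGG") follow existing edges; "A" is the first miss.
Each of the 4 remaining characters creates one node.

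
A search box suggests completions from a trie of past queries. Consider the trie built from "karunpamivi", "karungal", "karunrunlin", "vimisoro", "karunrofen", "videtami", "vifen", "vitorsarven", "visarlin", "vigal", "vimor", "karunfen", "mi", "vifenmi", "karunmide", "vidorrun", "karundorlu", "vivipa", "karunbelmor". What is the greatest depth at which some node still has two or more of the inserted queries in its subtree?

6

Look for the deepest trie node that still has at least two words in its subtree.
e.g. "karunrofen" and "karunrunlin" share the prefix "karunr" of length 6; no pair shares a longer one.
Longest shared-prefix length: 6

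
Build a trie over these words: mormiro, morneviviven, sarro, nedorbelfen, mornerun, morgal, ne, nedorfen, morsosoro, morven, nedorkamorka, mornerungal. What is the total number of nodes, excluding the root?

For each word, the new-node count is its length minus the longest prefix already in the trie:
  "mormiro" → 7 new (m, o, r, m, i, r, o)
  "morneviviven" → prefix "mor" already present; 9 new (n, e, v, i, v, i, v, e, n)
  "sarro" → 5 new (s, a, r, r, o)
  "nedorbelfen" → 11 new (n, e, d, o, r, b, e, l, f, e, n)
  "mornerun" → prefix "morne" already present; 3 new (r, u, n)
  "morgal" → prefix "mor" already present; 3 new (g, a, l)
  "ne" → prefix "ne" already present; 0 new (none)
  "nedorfen" → prefix "nedor" already present; 3 new (f, e, n)
  "morsosoro" → prefix "mor" already present; 6 new (s, o, s, o, r, o)
  "morven" → prefix "mor" already present; 3 new (v, e, n)
  "nedorkamorka" → prefix "nedor" already present; 7 new (k, a, m, o, r, k, a)
  "mornerungal" → prefix "mornerun" already present; 3 new (g, a, l)
Total nodes = 7 + 9 + 5 + 11 + 3 + 3 + 0 + 3 + 6 + 3 + 7 + 3 = 60

60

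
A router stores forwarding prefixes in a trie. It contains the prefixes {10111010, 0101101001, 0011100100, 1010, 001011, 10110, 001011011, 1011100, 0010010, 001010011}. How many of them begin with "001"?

5

Traverse to the node for "001", then collect every word in that subtree.
Matches: "0010010", "001010011", "001011", "001011011", "0011100100"
Count: 5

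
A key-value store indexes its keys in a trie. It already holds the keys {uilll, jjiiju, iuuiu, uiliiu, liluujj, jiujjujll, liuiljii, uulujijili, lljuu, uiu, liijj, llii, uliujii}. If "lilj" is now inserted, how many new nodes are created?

"lil" is already a path in the trie; the remaining "j" must be added.
New nodes needed: |"lilj"| − 3 = 4 − 3 = 1.

1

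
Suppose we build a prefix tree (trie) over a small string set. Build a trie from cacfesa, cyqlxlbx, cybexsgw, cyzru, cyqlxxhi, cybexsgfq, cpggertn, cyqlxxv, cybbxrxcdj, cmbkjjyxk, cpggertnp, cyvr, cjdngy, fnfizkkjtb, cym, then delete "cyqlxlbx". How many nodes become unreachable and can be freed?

A node on "cyqlxlbx"'s path can go only if nothing else ends at it or branches off below it.
The suffix "lbx" (3 nodes) is used only by "cyqlxlbx"; the node for "cyqlx" still has the child "x", so pruning stops there.
Nodes removed: 3

3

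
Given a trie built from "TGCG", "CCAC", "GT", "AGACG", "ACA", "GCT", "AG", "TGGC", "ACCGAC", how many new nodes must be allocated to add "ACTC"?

2

Walking "ACTC" from the root, the first 2 characters ("AC") follow existing edges; "T" is the first miss.
Each of the 2 remaining characters creates one node.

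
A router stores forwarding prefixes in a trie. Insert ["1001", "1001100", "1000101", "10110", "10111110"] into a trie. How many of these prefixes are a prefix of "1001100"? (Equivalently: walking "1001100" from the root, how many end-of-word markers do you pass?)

2

Walk "1001100" from the root; an end-of-word marker is hit whenever a stored word is a prefix of "1001100".
Prefixes of the query that are stored words: "1001", "1001100"
Count: 2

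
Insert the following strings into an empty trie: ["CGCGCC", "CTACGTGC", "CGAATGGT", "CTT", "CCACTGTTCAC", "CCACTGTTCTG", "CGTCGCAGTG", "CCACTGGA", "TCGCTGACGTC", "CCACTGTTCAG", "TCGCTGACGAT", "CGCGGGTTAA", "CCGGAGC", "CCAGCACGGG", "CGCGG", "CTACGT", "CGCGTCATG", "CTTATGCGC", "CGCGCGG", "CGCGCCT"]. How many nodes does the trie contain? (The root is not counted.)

Count nodes per top-level branch (shared prefixes stored once):
  'C'-branch (CCACTGGA, CCACTGTTCAC, CCACTGTTCAG, CCACTGTTCTG, CCAGCACGGG, CCGGAGC, CGAATGGT, CGCGCC, CGCGCCT, CGCGCGG, CGCGG, CGCGGGTTAA, CGCGTCATG, CGTCGCAGTG, CTACGT, CTACGTGC, CTT, CTTATGCGC): 75 nodes
  'T'-branch (TCGCTGACGAT, TCGCTGACGTC): 13 nodes
Sum: 88

88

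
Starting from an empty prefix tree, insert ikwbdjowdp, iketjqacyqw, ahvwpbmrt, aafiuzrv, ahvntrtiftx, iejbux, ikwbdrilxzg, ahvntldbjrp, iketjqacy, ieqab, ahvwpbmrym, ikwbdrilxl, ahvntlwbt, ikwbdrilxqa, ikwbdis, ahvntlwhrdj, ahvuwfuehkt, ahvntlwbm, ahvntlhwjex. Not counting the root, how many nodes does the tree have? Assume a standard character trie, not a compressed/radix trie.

Count nodes per top-level branch (shared prefixes stored once):
  'a'-branch (aafiuzrv, ahvntldbjrp, ahvntlhwjex, ahvntlwbm, ahvntlwbt, ahvntlwhrdj, ahvntrtiftx, ahvuwfuehkt, ahvwpbmrt, ahvwpbmrym): 53 nodes
  'i'-branch (iejbux, ieqab, iketjqacy, iketjqacyqw, ikwbdis, ikwbdjowdp, ikwbdrilxl, ikwbdrilxqa, ikwbdrilxzg): 38 nodes
Sum: 91

91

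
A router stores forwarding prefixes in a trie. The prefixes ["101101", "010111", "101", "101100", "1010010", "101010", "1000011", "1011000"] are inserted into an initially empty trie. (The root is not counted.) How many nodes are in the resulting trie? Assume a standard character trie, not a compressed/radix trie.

Trace insertions, counting only characters that open a new branch:
  "101101" → 6 new (1, 0, 1, 1, 0, 1)
  "010111" → 6 new (0, 1, 0, 1, 1, 1)
  "101" → prefix "101" already present; 0 new (none)
  "101100" → prefix "10110" already present; 1 new (0)
  "1010010" → prefix "101" already present; 4 new (0, 0, 1, 0)
  "101010" → prefix "1010" already present; 2 new (1, 0)
  "1000011" → prefix "10" already present; 5 new (0, 0, 0, 1, 1)
  "1011000" → prefix "101100" already present; 1 new (0)
Total nodes = 6 + 6 + 0 + 1 + 4 + 2 + 5 + 1 = 25

25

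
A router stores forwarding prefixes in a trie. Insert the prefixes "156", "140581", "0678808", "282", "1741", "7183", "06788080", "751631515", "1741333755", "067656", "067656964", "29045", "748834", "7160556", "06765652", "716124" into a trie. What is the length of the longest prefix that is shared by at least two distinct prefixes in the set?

Equivalently: take the maximum, over all pairs, of their longest common prefix length.
"0678808" and "06788080" agree on "0678808" (7 characters) before diverging; nothing deeper is shared.
Longest shared-prefix length: 7

7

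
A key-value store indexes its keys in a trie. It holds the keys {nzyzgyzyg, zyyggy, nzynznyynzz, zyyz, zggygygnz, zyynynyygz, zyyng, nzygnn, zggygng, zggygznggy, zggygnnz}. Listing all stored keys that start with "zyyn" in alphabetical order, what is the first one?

Filter for "zyyn…" and sort: "zyyng", "zyynynyygz"
Position 1: zyyng

zyyng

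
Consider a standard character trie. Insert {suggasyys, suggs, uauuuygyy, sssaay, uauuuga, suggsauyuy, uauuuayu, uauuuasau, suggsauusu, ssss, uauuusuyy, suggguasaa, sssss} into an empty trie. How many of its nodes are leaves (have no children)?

11

Leaves are exactly the stored words that no other stored word extends.
Those words: "sssaay", "sssss", "suggasyys", "suggguasaa", "suggsauusu", "suggsauyuy", "uauuuasau", "uauuuayu", "uauuuga", "uauuusuyy", "uauuuygyy"
Leaf count: 11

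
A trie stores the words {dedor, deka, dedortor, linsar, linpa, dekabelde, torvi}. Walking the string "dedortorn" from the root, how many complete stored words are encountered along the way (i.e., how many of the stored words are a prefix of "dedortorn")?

2

Check each prefix of "dedortorn" against the stored set — each match is an end-marker on the path.
Prefixes of the query that are stored words: "dedor", "dedortor"
Count: 2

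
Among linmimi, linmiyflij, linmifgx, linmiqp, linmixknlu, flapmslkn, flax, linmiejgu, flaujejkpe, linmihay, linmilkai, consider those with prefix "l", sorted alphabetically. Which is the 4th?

linmilkai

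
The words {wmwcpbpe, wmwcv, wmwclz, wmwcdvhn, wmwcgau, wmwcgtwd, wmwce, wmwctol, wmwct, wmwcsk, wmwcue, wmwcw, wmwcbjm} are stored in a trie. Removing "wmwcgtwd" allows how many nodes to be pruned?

A node on "wmwcgtwd"'s path can go only if nothing else ends at it or branches off below it.
The suffix "twd" (3 nodes) is used only by "wmwcgtwd"; the node for "wmwcg" still has the child "a", so pruning stops there.
Nodes removed: 3

3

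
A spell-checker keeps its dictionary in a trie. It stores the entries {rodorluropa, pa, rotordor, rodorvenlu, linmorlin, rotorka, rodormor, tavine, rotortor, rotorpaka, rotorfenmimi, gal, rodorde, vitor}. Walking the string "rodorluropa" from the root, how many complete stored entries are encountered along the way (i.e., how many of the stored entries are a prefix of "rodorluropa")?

1

Traverse "rodorluropa" character by character; count nodes along the way that are marked as word ends.
Prefixes of the query that are stored words: "rodorluropa"
Count: 1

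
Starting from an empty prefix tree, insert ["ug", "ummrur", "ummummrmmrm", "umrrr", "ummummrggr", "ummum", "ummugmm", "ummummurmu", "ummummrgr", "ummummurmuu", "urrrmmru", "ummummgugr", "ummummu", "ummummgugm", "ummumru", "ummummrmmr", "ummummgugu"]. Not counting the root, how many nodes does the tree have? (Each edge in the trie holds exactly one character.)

Trace insertions, counting only characters that open a new branch:
  "ug" → 2 new (u, g)
  "ummrur" → prefix "u" already present; 5 new (m, m, r, u, r)
  "ummummrmmrm" → prefix "umm" already present; 8 new (u, m, m, r, m, m, r, m)
  "umrrr" → prefix "um" already present; 3 new (r, r, r)
  "ummummrggr" → prefix "ummummr" already present; 3 new (g, g, r)
  "ummum" → prefix "ummum" already present; 0 new (none)
  "ummugmm" → prefix "ummu" already present; 3 new (g, m, m)
  "ummummurmu" → prefix "ummumm" already present; 4 new (u, r, m, u)
  "ummummrgr" → prefix "ummummrg" already present; 1 new (r)
  "ummummurmuu" → prefix "ummummurmu" already present; 1 new (u)
  "urrrmmru" → prefix "u" already present; 7 new (r, r, r, m, m, r, u)
  "ummummgugr" → prefix "ummumm" already present; 4 new (g, u, g, r)
  "ummummu" → prefix "ummummu" already present; 0 new (none)
  "ummummgugm" → prefix "ummummgug" already present; 1 new (m)
  "ummumru" → prefix "ummum" already present; 2 new (r, u)
  "ummummrmmr" → prefix "ummummrmmr" already present; 0 new (none)
  "ummummgugu" → prefix "ummummgug" already present; 1 new (u)
Total nodes = 2 + 5 + 8 + 3 + 3 + 0 + 3 + 4 + 1 + 1 + 7 + 4 + 0 + 1 + 2 + 0 + 1 = 45

45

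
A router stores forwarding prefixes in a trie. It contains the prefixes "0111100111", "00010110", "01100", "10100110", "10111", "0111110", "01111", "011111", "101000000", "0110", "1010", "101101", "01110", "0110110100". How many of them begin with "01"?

8

Walk to "01"; the words in its subtree are exactly those with that prefix.
Matches: "0110", "01100", "0110110100", "01110", "01111", "0111100111", "011111", "0111110"
Count: 8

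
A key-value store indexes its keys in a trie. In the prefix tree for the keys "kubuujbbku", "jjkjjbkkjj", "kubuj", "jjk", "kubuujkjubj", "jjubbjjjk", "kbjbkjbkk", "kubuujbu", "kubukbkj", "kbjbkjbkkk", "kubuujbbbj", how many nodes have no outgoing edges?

9

Leaves are exactly the stored words that no other stored word extends.
Those words: "jjkjjbkkjj", "jjubbjjjk", "kbjbkjbkkk", "kubuj", "kubukbkj", "kubuujbbbj", "kubuujbbku", "kubuujbu", "kubuujkjubj"
Leaf count: 9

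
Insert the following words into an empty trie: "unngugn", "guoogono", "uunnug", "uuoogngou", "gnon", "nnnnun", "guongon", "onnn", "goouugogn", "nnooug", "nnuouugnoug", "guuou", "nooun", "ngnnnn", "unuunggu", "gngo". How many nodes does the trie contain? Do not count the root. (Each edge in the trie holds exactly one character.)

Insert word by word; a character creates a node only if that edge doesn't already exist:
  "unngugn" → 7 new (u, n, n, g, u, g, n)
  "guoogono" → 8 new (g, u, o, o, g, o, n, o)
  "uunnug" → prefix "u" already present; 5 new (u, n, n, u, g)
  "uuoogngou" → prefix "uu" already present; 7 new (o, o, g, n, g, o, u)
  "gnon" → prefix "g" already present; 3 new (n, o, n)
  "nnnnun" → 6 new (n, n, n, n, u, n)
  "guongon" → prefix "guo" already present; 4 new (n, g, o, n)
  "onnn" → 4 new (o, n, n, n)
  "goouugogn" → prefix "g" already present; 8 new (o, o, u, u, g, o, g, n)
  "nnooug" → prefix "nn" already present; 4 new (o, o, u, g)
  "nnuouugnoug" → prefix "nn" already present; 9 new (u, o, u, u, g, n, o, u, g)
  "guuou" → prefix "gu" already present; 3 new (u, o, u)
  "nooun" → prefix "n" already present; 4 new (o, o, u, n)
  "ngnnnn" → prefix "n" already present; 5 new (g, n, n, n, n)
  "unuunggu" → prefix "un" already present; 6 new (u, u, n, g, g, u)
  "gngo" → prefix "gn" already present; 2 new (g, o)
Total nodes = 7 + 8 + 5 + 7 + 3 + 6 + 4 + 4 + 8 + 4 + 9 + 3 + 4 + 5 + 6 + 2 = 85

85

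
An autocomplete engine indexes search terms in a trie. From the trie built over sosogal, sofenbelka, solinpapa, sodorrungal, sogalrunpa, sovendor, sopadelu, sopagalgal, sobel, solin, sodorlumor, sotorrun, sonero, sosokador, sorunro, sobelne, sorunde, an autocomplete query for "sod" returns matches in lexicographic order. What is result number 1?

Words with prefix "sod", in lexicographic order: "sodorlumor", "sodorrungal"
The 1st is sodorlumor.

sodorlumor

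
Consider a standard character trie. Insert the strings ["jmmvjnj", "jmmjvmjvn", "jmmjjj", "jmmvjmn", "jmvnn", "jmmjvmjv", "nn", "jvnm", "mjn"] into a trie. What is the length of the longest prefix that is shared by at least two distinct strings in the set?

8

Look for the deepest trie node that still has at least two words in its subtree.
"jmmjvmjv" and "jmmjvmjvn" agree on "jmmjvmjv" (8 characters) before diverging; nothing deeper is shared.
Longest shared-prefix length: 8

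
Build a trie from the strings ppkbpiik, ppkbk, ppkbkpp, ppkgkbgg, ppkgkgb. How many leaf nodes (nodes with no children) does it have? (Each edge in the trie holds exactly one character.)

4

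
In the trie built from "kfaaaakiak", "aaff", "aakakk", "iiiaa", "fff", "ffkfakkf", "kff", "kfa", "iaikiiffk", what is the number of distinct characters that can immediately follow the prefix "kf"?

2

Follow the path "kf" to its node, then look at its outgoing edges.
Characters that immediately follow "kf" among the stored strings: {a, f}.
That node has 2 child edges.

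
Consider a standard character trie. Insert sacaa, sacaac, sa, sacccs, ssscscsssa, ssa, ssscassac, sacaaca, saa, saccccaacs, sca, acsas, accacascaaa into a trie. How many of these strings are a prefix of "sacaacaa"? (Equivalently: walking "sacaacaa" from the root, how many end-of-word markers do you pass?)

Traverse "sacaacaa" character by character; count nodes along the way that are marked as word ends.
Prefixes of the query that are stored words: "sa", "sacaa", "sacaac", "sacaaca"
Count: 4

4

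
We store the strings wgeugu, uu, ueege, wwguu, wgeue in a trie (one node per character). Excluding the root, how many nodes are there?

For each word, the new-node count is its length minus the longest prefix already in the trie:
  "wgeugu" → 6 new (w, g, e, u, g, u)
  "uu" → 2 new (u, u)
  "ueege" → prefix "u" already present; 4 new (e, e, g, e)
  "wwguu" → prefix "w" already present; 4 new (w, g, u, u)
  "wgeue" → prefix "wgeu" already present; 1 new (e)
Total nodes = 6 + 2 + 4 + 4 + 1 = 17

17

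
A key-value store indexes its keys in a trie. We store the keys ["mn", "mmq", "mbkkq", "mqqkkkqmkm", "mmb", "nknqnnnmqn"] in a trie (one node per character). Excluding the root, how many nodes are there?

Trie structure (* marks end of a word):
(root)
├─ m
│  ├─ b
│  │  └─ k
│  │     └─ k
│  │        └─ q *
│  ├─ m
│  │  ├─ b *
│  │  └─ q *
│  ├─ n *
│  └─ q
│     └─ q
│        └─ k
│           └─ k
│              └─ k
│                 └─ q
│                    └─ m
│                       └─ k
│                          └─ m *
└─ n
   └─ k
      └─ n
         └─ q
            └─ n
               └─ n
                  └─ n
                     └─ m
                        └─ q
                           └─ n *
Counting every labelled node above: 28.

28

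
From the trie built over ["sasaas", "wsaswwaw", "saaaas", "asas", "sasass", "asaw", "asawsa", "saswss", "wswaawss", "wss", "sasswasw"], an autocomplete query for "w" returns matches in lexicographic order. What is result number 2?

wss

DFS of the "w" subtree visits, in order: "wsaswwaw", "wss", "wswaawss"
The 2nd is wss.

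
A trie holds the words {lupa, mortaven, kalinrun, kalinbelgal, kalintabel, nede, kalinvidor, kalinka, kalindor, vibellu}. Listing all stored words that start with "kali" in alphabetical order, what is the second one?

kalindor

Words with prefix "kali", in lexicographic order: "kalinbelgal", "kalindor", "kalinka", "kalinrun", "kalintabel", "kalinvidor"
Position 2: kalindor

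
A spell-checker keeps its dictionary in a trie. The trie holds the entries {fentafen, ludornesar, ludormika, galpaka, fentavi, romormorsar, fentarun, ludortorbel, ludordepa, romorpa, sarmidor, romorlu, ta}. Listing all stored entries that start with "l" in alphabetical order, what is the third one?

Words with prefix "l", in lexicographic order: "ludordepa", "ludormika", "ludornesar", "ludortorbel"
The 3rd is ludornesar.

ludornesar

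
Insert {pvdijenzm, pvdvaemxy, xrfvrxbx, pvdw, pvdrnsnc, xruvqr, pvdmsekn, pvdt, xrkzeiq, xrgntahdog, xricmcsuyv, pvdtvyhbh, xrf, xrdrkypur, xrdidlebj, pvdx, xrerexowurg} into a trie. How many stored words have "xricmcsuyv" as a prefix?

Traverse to the node for "xricmcsuyv", then collect every word in that subtree.
Matches: "xricmcsuyv"
Count: 1

1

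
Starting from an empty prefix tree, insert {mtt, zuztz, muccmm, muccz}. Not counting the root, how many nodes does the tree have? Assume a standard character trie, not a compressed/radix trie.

Insert word by word; a character creates a node only if that edge doesn't already exist:
  "mtt" → 3 new (m, t, t)
  "zuztz" → 5 new (z, u, z, t, z)
  "muccmm" → prefix "m" already present; 5 new (u, c, c, m, m)
  "muccz" → prefix "mucc" already present; 1 new (z)
Total nodes = 3 + 5 + 5 + 1 = 14

14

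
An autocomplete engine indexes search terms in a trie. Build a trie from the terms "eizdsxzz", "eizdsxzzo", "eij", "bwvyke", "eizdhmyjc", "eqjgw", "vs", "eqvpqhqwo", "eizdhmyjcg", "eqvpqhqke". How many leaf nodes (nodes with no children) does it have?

8

Leaves are exactly the stored words that no other stored word extends.
Those words: "bwvyke", "eij", "eizdhmyjcg", "eizdsxzzo", "eqjgw", "eqvpqhqke", "eqvpqhqwo", "vs"
Leaf count: 8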